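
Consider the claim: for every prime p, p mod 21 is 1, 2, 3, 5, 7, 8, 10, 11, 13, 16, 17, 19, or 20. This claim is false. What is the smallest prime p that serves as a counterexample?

We need the least prime p for which the claim fails.
For p = 2, 3, 5, 7, …, 53, 59, 61 the conclusion holds.
p = 67: 67 mod 21 = 4 — not in {1, 2, 3, 5, 7, 8, 10, 11, 13, 16, 17, 19, 20}.

p = 67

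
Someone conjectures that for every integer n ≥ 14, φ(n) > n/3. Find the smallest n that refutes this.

n = 18

A counterexample is any integer n ≥ 14 such that the claim fails; we check each in order.
For n = 14, 15, 16, 17 the conclusion holds.
n = 18: φ(18) = 6 and 18/3 = 6, so φ(18) ≤ 18/3.
Hence n = 18 is a counterexample.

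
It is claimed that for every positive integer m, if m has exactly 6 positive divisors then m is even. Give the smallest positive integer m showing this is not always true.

We need the least positive integer m for which m has exactly 6 positive divisors but m is odd.
m = 12: divisors of 12: 1, 2, 3, 4, 6, 12; 12 is even.
m = 18: divisors of 18: 1, 2, 3, 6, 9, 18; 18 is even.
m = 20: divisors of 20: 1, 2, 4, 5, 10, 20; 20 is even.
m = 28: divisors of 28: 1, 2, 4, 7, 14, 28; 28 is even.
m = 32: divisors of 32: 1, 2, 4, 8, 16, 32; 32 is even.
m = 44: divisors of 44: 1, 2, 4, 11, 22, 44; 44 is even.
m = 45: divisors of 45: 1, 3, 5, 9, 15, 45; 45 is odd.
So m = 45 is the smallest counterexample.

m = 45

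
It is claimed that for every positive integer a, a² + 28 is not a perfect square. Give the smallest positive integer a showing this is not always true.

A counterexample is any positive integer a such that a² + 28 is a perfect square; we check each in order.
For a = 1, 2, 3, 4, 5 the conclusion holds.
a = 6: 6² + 28 = 64 = 8², a perfect square.

a = 6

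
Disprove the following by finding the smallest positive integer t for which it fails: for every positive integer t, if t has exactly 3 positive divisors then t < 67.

We need the least positive integer t for which t has exactly 3 positive divisors but the claim fails.
t = 4: τ(4) = 3; 4 < 67.
t = 9: τ(9) = 3; 9 < 67.
t = 25: τ(25) = 3; 25 < 67.
t = 49: τ(49) = 3; 49 < 67.
t = 121: τ(121) = 3; 121 ≥ 67.

t = 121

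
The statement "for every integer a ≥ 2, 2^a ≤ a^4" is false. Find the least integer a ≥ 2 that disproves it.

a = 17

Check each integer a ≥ 2 in order until 2^a > a^4.
For a = 2, 3, 4, 5, …, 14, 15, 16 the conclusion holds.
a = 17: 2^a = 131072 and a^4 = 83521, so 131072 > 83521.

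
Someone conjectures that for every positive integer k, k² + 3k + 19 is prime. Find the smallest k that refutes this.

k = 15

A counterexample is any positive integer k such that k² + 3k + 19 is not prime; we check each in order.
For k = 1, 2, 3, 4, …, 12, 13, 14 the conclusion holds.
k = 15: k² + 3k + 19 = 289 = 17 × 17, composite.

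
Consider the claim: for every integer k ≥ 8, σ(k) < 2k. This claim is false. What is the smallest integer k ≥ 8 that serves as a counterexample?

A counterexample is any integer k ≥ 8 such that the claim fails; we check each in order.
The first 4 eligible values, up to k = 11, all satisfy the conclusion.
k = 12: σ(12) = 28; 28 ≥ 24.

k = 12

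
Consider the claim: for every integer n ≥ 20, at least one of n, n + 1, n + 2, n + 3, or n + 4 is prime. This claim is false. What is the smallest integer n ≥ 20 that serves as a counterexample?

n = 24

A counterexample is any integer n ≥ 20 such that n, n + 1, n + 2, n + 3, n + 4 are all composite; we check each in order.
For n = 20, 21, 22, 23 the conclusion holds.
n = 24: 24 = 2 × 12; 25 = 5 × 5; 26 = 2 × 13; 27 = 3 × 9; 28 = 2 × 14 — all composite.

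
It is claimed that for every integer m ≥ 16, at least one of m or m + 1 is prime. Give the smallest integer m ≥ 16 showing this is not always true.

m = 20

We need the least integer m ≥ 16 for which m, m + 1 are both composite.
For m = 16, 17, 18, 19 the conclusion holds.
m = 20: 20 = 2 × 10; 21 = 3 × 7 — both composite.
Thus m = 20 disproves the claim, and no smaller m works.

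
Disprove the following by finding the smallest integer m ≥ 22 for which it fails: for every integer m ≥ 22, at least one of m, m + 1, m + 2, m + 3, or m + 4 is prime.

m = 24

For m = 22, 23 the conclusion holds.
m = 24: 24 = 2 × 12; 25 = 5 × 5; 26 = 2 × 13; 27 = 3 × 9; 28 = 2 × 14 — all composite.
Hence m = 24 is a counterexample.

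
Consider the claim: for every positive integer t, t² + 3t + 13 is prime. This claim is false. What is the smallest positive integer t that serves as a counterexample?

t = 9

The first 8 eligible values, up to t = 8, all satisfy the conclusion.
t = 9: t² + 3t + 13 = 121 = 11 × 11, composite.
Thus t = 9 disproves the claim, and no smaller t works.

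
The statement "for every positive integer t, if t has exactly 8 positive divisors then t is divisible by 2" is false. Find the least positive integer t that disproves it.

t = 105

Check each positive integer t in order until t has exactly 8 positive divisors but t is not divisible by 2.
For t = 24, 30, 40, 42, …, 88, 102, 104 the conclusion holds.
t = 105: τ(105) = 8; 105 mod 2 = 1.
Thus t = 105 disproves the claim, and no smaller t works.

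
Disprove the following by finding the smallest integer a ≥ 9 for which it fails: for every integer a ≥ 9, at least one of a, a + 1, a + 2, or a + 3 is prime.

Check each integer a ≥ 9 in order until a, a + 1, a + 2, a + 3 are all composite.
The first 15 eligible values, up to a = 23, all satisfy the conclusion.
a = 24: 24 = 2 × 12; 25 = 5 × 5; 26 = 2 × 13; 27 = 3 × 9 — all composite.
Hence a = 24 is a counterexample.

a = 24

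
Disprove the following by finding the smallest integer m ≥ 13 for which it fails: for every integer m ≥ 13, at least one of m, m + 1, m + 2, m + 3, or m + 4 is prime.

m = 24

A counterexample is any integer m ≥ 13 such that m, m + 1, m + 2, m + 3, m + 4 are all composite; we check each in order.
For m = 13, 14, 15, 16, …, 21, 22, 23 the conclusion holds.
m = 24: 24 = 2 × 12; 25 = 5 × 5; 26 = 2 × 13; 27 = 3 × 9; 28 = 2 × 14 — all composite.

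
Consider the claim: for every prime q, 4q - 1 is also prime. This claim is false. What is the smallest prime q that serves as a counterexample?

q = 7

For q = 2, 3, 5 the conclusion holds.
q = 7: 4q - 1 = 27 = 3 × 9, not prime.
So q = 7 is the smallest counterexample.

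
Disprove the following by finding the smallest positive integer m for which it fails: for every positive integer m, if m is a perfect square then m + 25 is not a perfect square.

For m = 1, 4, 9, 16, …, 81, 100, 121 the conclusion holds.
m = 144: 144 = 12² and 144 + 25 = 169 = 13².
Thus m = 144 disproves the claim, and no smaller m works.

m = 144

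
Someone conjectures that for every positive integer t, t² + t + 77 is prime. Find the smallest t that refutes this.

t = 6

Check each positive integer t in order until t² + t + 77 is not prime.
For t = 1, 2, 3, 4, 5 the conclusion holds.
t = 6: t² + t + 77 = 119 = 7 × 17, composite.
So t = 6 is the smallest counterexample.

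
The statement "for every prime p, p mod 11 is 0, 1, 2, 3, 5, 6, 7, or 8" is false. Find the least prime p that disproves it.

A counterexample is any prime p such that the claim fails; we check each in order.
The first 10 eligible values, up to p = 29, all satisfy the conclusion.
p = 31: 31 mod 11 = 9 — not in {0, 1, 2, 3, 5, 6, 7, 8}.
Thus p = 31 disproves the claim, and no smaller p works.

p = 31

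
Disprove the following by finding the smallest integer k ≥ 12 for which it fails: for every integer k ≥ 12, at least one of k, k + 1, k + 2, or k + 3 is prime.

The first 12 eligible values, up to k = 23, all satisfy the conclusion.
k = 24: 24 = 2 × 12; 25 = 5 × 5; 26 = 2 × 13; 27 = 3 × 9 — all composite.
Thus k = 24 disproves the claim, and no smaller k works.

k = 24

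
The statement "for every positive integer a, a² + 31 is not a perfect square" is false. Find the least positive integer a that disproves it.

a = 15

Check each positive integer a in order until a² + 31 is a perfect square.
The first 14 eligible values, up to a = 14, all satisfy the conclusion.
a = 15: 15² + 31 = 256 = 16², a perfect square.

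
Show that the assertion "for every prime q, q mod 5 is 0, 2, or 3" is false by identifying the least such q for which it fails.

We need the least prime q for which the claim fails.
The first 4 eligible values, up to q = 7, all satisfy the conclusion.
q = 11: 11 mod 5 = 1 — not in {0, 2, 3}.
Hence q = 11 is a counterexample.

q = 11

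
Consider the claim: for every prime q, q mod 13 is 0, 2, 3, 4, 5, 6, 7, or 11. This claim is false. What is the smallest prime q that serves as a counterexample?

q = 23

A counterexample is any prime q such that the claim fails; we check each in order.
For q = 2, 3, 5, 7, 11, 13, 17, 19 the conclusion holds.
q = 23: 23 mod 13 = 10 — not in {0, 2, 3, 4, 5, 6, 7, 11}.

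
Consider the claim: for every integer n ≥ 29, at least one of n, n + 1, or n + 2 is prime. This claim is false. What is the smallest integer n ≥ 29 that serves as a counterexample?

We need the least integer n ≥ 29 for which n, n + 1, n + 2 are all composite.
For n = 29, 30, 31 the conclusion holds.
n = 32: 32 = 2 × 16; 33 = 3 × 11; 34 = 2 × 17 — all composite.

n = 32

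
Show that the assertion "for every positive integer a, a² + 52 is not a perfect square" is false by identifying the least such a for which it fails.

a = 12

Check each positive integer a in order until a² + 52 is a perfect square.
For a = 1, 2, 3, 4, …, 9, 10, 11 the conclusion holds.
a = 12: 12² + 52 = 196 = 14², a perfect square.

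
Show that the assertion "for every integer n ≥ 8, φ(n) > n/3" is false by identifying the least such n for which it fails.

n = 12

We need the least integer n ≥ 8 for which the claim fails.
n = 8: φ(8) = 4 and 8/3 = 8/3, so φ(8) > 8/3.
n = 9: φ(9) = 6 and 9/3 = 3, so φ(9) > 9/3.
n = 10: φ(10) = 4 and 10/3 = 10/3, so φ(10) > 10/3.
n = 11: φ(11) = 10 and 11/3 = 11/3, so φ(11) > 11/3.
n = 12: φ(12) = 4 and 12/3 = 4, so φ(12) ≤ 12/3.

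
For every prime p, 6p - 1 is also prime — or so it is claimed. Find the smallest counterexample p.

We need the least prime p for which 6p - 1 is not prime.
p = 2: 6p - 1 = 11, prime.
p = 3: 6p - 1 = 17, prime.
p = 5: 6p - 1 = 29, prime.
p = 7: 6p - 1 = 41, prime.
p = 11: 6p - 1 = 65 = 5 × 13, not prime.
So p = 11 is the smallest counterexample.

p = 11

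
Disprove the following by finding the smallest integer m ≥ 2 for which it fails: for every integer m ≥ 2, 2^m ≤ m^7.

m = 37

A counterexample is any integer m ≥ 2 such that 2^m > m^7; we check each in order.
For m = 2, 3, 4, 5, …, 34, 35, 36 the conclusion holds.
m = 37: 2^m = 137438953472 and m^7 = 94931877133, so 137438953472 > 94931877133.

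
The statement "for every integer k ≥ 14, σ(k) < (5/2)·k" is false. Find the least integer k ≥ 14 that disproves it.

k = 24

The first 10 eligible values, up to k = 23, all satisfy the conclusion.
k = 24: σ(24) = 60; 60 ≥ 60.
Hence k = 24 is a counterexample.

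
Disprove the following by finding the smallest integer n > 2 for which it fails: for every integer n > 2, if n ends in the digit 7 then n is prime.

n = 27

We need the least integer n > 2 for which n ends in the digit 7 but n is not prime.
n = 7: 7 ends in 7 and is prime.
n = 17: 17 ends in 7 and is prime.
n = 27: 27 ends in 7; 27 = 3 × 9, composite.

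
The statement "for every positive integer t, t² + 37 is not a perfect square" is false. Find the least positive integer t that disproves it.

For t = 1, 2, 3, 4, …, 15, 16, 17 the conclusion holds.
t = 18: 18² + 37 = 361 = 19², a perfect square.

t = 18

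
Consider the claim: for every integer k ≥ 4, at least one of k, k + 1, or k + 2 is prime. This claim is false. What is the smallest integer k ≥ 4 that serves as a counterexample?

Check each integer k ≥ 4 in order until k, k + 1, k + 2 are all composite.
For k = 4, 5, 6, 7 the conclusion holds.
k = 8: 8 = 2 × 4; 9 = 3 × 3; 10 = 2 × 5 — all composite.

k = 8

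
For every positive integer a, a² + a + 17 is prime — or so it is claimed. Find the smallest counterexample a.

a = 16

A counterexample is any positive integer a such that a² + a + 17 is not prime; we check each in order.
The first 15 eligible values, up to a = 15, all satisfy the conclusion.
a = 16: a² + a + 17 = 289 = 17 × 17, composite.
Thus a = 16 disproves the claim, and no smaller a works.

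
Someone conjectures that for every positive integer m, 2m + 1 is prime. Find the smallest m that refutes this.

We need the least positive integer m for which 2m + 1 is not prime.
For m = 1, 2, 3 the conclusion holds.
m = 4: 2m + 1 = 9 = 3 × 3, composite.

m = 4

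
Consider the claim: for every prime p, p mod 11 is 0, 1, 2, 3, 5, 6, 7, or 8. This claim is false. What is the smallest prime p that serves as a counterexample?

p = 31

Check each prime p in order until the claim fails.
The first 10 eligible values, up to p = 29, all satisfy the conclusion.
p = 31: 31 mod 11 = 9 — not in {0, 1, 2, 3, 5, 6, 7, 8}.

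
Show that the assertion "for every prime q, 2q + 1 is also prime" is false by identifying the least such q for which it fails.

We need the least prime q for which 2q + 1 is not prime.
q = 2: 2q + 1 = 5, prime.
q = 3: 2q + 1 = 7, prime.
q = 5: 2q + 1 = 11, prime.
q = 7: 2q + 1 = 15 = 3 × 5, not prime.

q = 7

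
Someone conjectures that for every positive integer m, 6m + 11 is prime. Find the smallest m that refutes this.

A counterexample is any positive integer m such that 6m + 11 is not prime; we check each in order.
m = 1: 6m + 11 = 17, prime.
m = 2: 6m + 11 = 23, prime.
m = 3: 6m + 11 = 29, prime.
m = 4: 6m + 11 = 35 = 5 × 7, composite.

m = 4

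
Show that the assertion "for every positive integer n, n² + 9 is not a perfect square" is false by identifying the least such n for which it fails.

Check each positive integer n in order until n² + 9 is a perfect square.
For n = 1, 2, 3 the conclusion holds.
n = 4: 4² + 9 = 25 = 5², a perfect square.

n = 4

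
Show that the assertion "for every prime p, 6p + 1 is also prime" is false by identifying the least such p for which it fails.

The first 7 eligible values, up to p = 17, all satisfy the conclusion.
p = 19: 6p + 1 = 115 = 5 × 23, not prime.

p = 19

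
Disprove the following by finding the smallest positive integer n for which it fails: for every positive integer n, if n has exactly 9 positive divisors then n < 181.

n = 196

We need the least positive integer n for which n has exactly 9 positive divisors but the claim fails.
For n = 36, 100 the conclusion holds.
n = 196: τ(196) = 9; 196 ≥ 181.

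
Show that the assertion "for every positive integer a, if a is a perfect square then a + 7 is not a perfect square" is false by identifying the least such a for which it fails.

a = 9

a = 1: 1 + 7 = 8, not a perfect square.
a = 4: 4 + 7 = 11, not a perfect square.
a = 9: 9 = 3² and 9 + 7 = 16 = 4².
Hence a = 9 is a counterexample.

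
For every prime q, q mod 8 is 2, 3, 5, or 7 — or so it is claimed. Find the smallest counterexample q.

q = 17

We need the least prime q for which the claim fails.
q = 2: 2 mod 8 = 2.
q = 3: 3 mod 8 = 3.
q = 5: 5 mod 8 = 5.
q = 7: 7 mod 8 = 7.
q = 11: 11 mod 8 = 3.
q = 13: 13 mod 8 = 5.
q = 17: 17 mod 8 = 1 — not in {2, 3, 5, 7}.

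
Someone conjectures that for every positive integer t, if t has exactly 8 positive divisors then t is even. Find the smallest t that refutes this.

t = 105

We need the least positive integer t for which t has exactly 8 positive divisors but t is odd.
For t = 24, 30, 40, 42, …, 88, 102, 104 the conclusion holds.
t = 105: divisors of 105: 1, 3, 5, 7, 15, 21, 35, 105; 105 is odd.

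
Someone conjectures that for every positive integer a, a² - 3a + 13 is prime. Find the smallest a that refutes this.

The first 11 eligible values, up to a = 11, all satisfy the conclusion.
a = 12: a² - 3a + 13 = 121 = 11 × 11, composite.
Hence a = 12 is a counterexample.

a = 12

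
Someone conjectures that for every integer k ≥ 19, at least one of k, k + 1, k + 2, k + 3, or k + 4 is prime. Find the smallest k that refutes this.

Check each integer k ≥ 19 in order until k, k + 1, k + 2, k + 3, k + 4 are all composite.
The first 5 eligible values, up to k = 23, all satisfy the conclusion.
k = 24: 24 = 2 × 12; 25 = 5 × 5; 26 = 2 × 13; 27 = 3 × 9; 28 = 2 × 14 — all composite.
Thus k = 24 disproves the claim, and no smaller k works.

k = 24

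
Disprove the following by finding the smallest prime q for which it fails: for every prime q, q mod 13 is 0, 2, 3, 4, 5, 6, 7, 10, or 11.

q = 47

For q = 2, 3, 5, 7, …, 37, 41, 43 the conclusion holds.
q = 47: 47 mod 13 = 8 — not in {0, 2, 3, 4, 5, 6, 7, 10, 11}.
Hence q = 47 is a counterexample.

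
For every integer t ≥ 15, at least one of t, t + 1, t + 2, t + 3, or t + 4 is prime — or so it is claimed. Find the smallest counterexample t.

t = 24

A counterexample is any integer t ≥ 15 such that t, t + 1, t + 2, t + 3, t + 4 are all composite; we check each in order.
For t = 15, 16, 17, 18, 19, 20, 21, 22, 23 the conclusion holds.
t = 24: 24 = 2 × 12; 25 = 5 × 5; 26 = 2 × 13; 27 = 3 × 9; 28 = 2 × 14 — all composite.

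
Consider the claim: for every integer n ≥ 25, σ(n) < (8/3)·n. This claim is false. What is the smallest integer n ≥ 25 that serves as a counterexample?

Check each integer n ≥ 25 in order until the claim fails.
For n = 25, 26, 27, 28, …, 57, 58, 59 the conclusion holds.
n = 60: σ(60) = 168; 168 ≥ 160.
So n = 60 is the smallest counterexample.

n = 60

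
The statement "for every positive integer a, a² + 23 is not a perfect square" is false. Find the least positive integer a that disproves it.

For a = 1, 2, 3, 4, 5, 6, 7, 8, 9, 10 the conclusion holds.
a = 11: 11² + 23 = 144 = 12², a perfect square.

a = 11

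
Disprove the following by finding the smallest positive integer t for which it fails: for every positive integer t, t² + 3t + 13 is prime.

t = 9

A counterexample is any positive integer t such that t² + 3t + 13 is not prime; we check each in order.
t = 1: t² + 3t + 13 = 17, prime.
t = 2: t² + 3t + 13 = 23, prime.
t = 3: t² + 3t + 13 = 31, prime.
t = 4: t² + 3t + 13 = 41, prime.
t = 5: t² + 3t + 13 = 53, prime.
t = 6: t² + 3t + 13 = 67, prime.
t = 7: t² + 3t + 13 = 83, prime.
t = 8: t² + 3t + 13 = 101, prime.
t = 9: t² + 3t + 13 = 121 = 11 × 11, composite.
Hence t = 9 is a counterexample.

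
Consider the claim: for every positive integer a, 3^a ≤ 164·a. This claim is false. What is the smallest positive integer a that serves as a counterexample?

Check each positive integer a in order until 3^a > 164·a.
For a = 1, 2, 3, 4, 5, 6 the conclusion holds.
a = 7: 3^a = 2187 and 164·a = 1148, so 2187 > 1148.
Thus a = 7 disproves the claim, and no smaller a works.

a = 7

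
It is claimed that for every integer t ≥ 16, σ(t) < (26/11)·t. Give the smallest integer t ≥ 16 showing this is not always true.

A counterexample is any integer t ≥ 16 such that the claim fails; we check each in order.
t = 16: σ(16) = 31; 31 < 416/11.
t = 17: σ(17) = 18; 18 < 442/11.
t = 18: σ(18) = 39; 39 < 468/11.
t = 19: σ(19) = 20; 20 < 494/11.
t = 20: σ(20) = 42; 42 < 520/11.
t = 21: σ(21) = 32; 32 < 546/11.
t = 22: σ(22) = 36; 36 < 52.
t = 23: σ(23) = 24; 24 < 598/11.
t = 24: σ(24) = 60; 60 ≥ 624/11.
So t = 24 is the smallest counterexample.

t = 24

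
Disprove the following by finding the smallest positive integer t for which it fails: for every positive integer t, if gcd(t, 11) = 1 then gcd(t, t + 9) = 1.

t = 3

Check each positive integer t in order until gcd(t, 11) = 1 but gcd(t, t + 9) > 1.
t = 1: gcd(1, 10) = 1.
t = 2: gcd(2, 11) = 1.
t = 3: gcd(3, 12) = 3.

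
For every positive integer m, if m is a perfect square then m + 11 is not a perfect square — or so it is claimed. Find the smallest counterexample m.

m = 25

A counterexample is any positive integer m such that m is a perfect square but m + 11 is a perfect square; we check each in order.
The first 4 eligible values, up to m = 16, all satisfy the conclusion.
m = 25: 25 = 5² and 25 + 11 = 36 = 6².
Hence m = 25 is a counterexample.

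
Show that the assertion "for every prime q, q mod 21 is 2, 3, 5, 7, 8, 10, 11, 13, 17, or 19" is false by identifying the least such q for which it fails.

q = 37

We need the least prime q for which the claim fails.
For q = 2, 3, 5, 7, …, 23, 29, 31 the conclusion holds.
q = 37: 37 mod 21 = 16 — not in {2, 3, 5, 7, 8, 10, 11, 13, 17, 19}.
So q = 37 is the smallest counterexample.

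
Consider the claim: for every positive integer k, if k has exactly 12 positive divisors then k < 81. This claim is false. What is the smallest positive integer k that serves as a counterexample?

Check each positive integer k in order until k has exactly 12 positive divisors but the claim fails.
k = 60: τ(60) = 12; 60 < 81.
k = 72: τ(72) = 12; 72 < 81.
k = 84: τ(84) = 12; 84 ≥ 81.
Thus k = 84 disproves the claim, and no smaller k works.

k = 84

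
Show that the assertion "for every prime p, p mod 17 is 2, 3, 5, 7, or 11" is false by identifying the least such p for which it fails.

p = 13

p = 2: 2 mod 17 = 2.
p = 3: 3 mod 17 = 3.
p = 5: 5 mod 17 = 5.
p = 7: 7 mod 17 = 7.
p = 11: 11 mod 17 = 11.
p = 13: 13 mod 17 = 13 — not in {2, 3, 5, 7, 11}.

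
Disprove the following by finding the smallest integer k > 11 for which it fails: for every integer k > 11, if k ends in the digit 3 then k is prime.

We need the least integer k > 11 for which k ends in the digit 3 but k is not prime.
For k = 13, 23 the conclusion holds.
k = 33: 33 ends in 3; 33 = 3 × 11, composite.
Hence k = 33 is a counterexample.

k = 33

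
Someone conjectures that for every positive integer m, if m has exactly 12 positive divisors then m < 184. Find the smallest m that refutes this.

m = 198

For m = 60, 72, 84, 90, …, 150, 156, 160 the conclusion holds.
m = 198: τ(198) = 12; 198 ≥ 184.
Thus m = 198 disproves the claim, and no smaller m works.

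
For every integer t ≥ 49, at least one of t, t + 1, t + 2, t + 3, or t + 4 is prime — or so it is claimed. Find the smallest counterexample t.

A counterexample is any integer t ≥ 49 such that t, t + 1, t + 2, t + 3, t + 4 are all composite; we check each in order.
For t = 49, 50, 51, 52, 53 the conclusion holds.
t = 54: 54 = 2 × 27; 55 = 5 × 11; 56 = 2 × 28; 57 = 3 × 19; 58 = 2 × 29 — all composite.

t = 54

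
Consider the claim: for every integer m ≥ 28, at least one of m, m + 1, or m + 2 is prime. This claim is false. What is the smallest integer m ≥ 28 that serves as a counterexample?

m = 28: 29 is prime.
m = 29: 29 is prime.
m = 30: 31 is prime.
m = 31: 31 is prime.
m = 32: 32 = 2 × 16; 33 = 3 × 11; 34 = 2 × 17 — all composite.
Hence m = 32 is a counterexample.

m = 32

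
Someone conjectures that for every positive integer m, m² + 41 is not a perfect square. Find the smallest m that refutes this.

m = 20

Check each positive integer m in order until m² + 41 is a perfect square.
For m = 1, 2, 3, 4, …, 17, 18, 19 the conclusion holds.
m = 20: 20² + 41 = 441 = 21², a perfect square.
Thus m = 20 disproves the claim, and no smaller m works.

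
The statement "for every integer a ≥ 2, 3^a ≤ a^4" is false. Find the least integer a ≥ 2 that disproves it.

a = 8

For a = 2, 3, 4, 5, 6, 7 the conclusion holds.
a = 8: 3^a = 6561 and a^4 = 4096, so 6561 > 4096.
Hence a = 8 is a counterexample.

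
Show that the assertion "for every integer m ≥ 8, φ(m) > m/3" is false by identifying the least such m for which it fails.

m = 12

Check each integer m ≥ 8 in order until the claim fails.
m = 8: φ(8) = 4 and 8/3 = 8/3, so φ(8) > 8/3.
m = 9: φ(9) = 6 and 9/3 = 3, so φ(9) > 9/3.
m = 10: φ(10) = 4 and 10/3 = 10/3, so φ(10) > 10/3.
m = 11: φ(11) = 10 and 11/3 = 11/3, so φ(11) > 11/3.
m = 12: φ(12) = 4 and 12/3 = 4, so φ(12) ≤ 12/3.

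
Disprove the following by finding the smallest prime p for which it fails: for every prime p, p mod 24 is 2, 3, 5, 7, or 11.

p = 13

p = 2: 2 mod 24 = 2.
p = 3: 3 mod 24 = 3.
p = 5: 5 mod 24 = 5.
p = 7: 7 mod 24 = 7.
p = 11: 11 mod 24 = 11.
p = 13: 13 mod 24 = 13 — not in {2, 3, 5, 7, 11}.
Thus p = 13 disproves the claim, and no smaller p works.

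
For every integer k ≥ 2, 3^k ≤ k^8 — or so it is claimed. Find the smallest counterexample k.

k = 23

We need the least integer k ≥ 2 for which 3^k > k^8.
For k = 2, 3, 4, 5, …, 20, 21, 22 the conclusion holds.
k = 23: 3^k = 94143178827 and k^8 = 78310985281, so 94143178827 > 78310985281.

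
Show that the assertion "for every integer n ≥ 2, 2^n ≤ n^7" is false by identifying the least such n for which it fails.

A counterexample is any integer n ≥ 2 such that 2^n > n^7; we check each in order.
For n = 2, 3, 4, 5, …, 34, 35, 36 the conclusion holds.
n = 37: 2^n = 137438953472 and n^7 = 94931877133, so 137438953472 > 94931877133.
Hence n = 37 is a counterexample.

n = 37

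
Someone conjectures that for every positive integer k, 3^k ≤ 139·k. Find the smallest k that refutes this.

A counterexample is any positive integer k such that 3^k > 139·k; we check each in order.
k = 1: 3^k = 3 and 139·k = 139, so 3 ≤ 139.
k = 2: 3^k = 9 and 139·k = 278, so 9 ≤ 278.
k = 3: 3^k = 27 and 139·k = 417, so 27 ≤ 417.
k = 4: 3^k = 81 and 139·k = 556, so 81 ≤ 556.
k = 5: 3^k = 243 and 139·k = 695, so 243 ≤ 695.
k = 6: 3^k = 729 and 139·k = 834, so 729 ≤ 834.
k = 7: 3^k = 2187 and 139·k = 973, so 2187 > 973.

k = 7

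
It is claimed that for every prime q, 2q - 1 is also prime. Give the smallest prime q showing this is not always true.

A counterexample is any prime q such that 2q - 1 is not prime; we check each in order.
For q = 2, 3 the conclusion holds.
q = 5: 2q - 1 = 9 = 3 × 3, not prime.

q = 5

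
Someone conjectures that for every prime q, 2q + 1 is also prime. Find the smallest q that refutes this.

q = 7

Check each prime q in order until 2q + 1 is not prime.
For q = 2, 3, 5 the conclusion holds.
q = 7: 2q + 1 = 15 = 3 × 5, not prime.
So q = 7 is the smallest counterexample.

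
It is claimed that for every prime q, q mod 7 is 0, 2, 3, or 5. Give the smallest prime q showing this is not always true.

q = 11

For q = 2, 3, 5, 7 the conclusion holds.
q = 11: 11 mod 7 = 4 — not in {0, 2, 3, 5}.
Thus q = 11 disproves the claim, and no smaller q works.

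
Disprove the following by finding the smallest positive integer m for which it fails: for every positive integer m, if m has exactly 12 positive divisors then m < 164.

m = 198

A counterexample is any positive integer m such that m has exactly 12 positive divisors but the claim fails; we check each in order.
For m = 60, 72, 84, 90, …, 150, 156, 160 the conclusion holds.
m = 198: τ(198) = 12; 198 ≥ 164.
Hence m = 198 is a counterexample.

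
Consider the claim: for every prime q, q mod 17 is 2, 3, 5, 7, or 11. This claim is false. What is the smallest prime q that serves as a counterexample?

q = 2: 2 mod 17 = 2.
q = 3: 3 mod 17 = 3.
q = 5: 5 mod 17 = 5.
q = 7: 7 mod 17 = 7.
q = 11: 11 mod 17 = 11.
q = 13: 13 mod 17 = 13 — not in {2, 3, 5, 7, 11}.

q = 13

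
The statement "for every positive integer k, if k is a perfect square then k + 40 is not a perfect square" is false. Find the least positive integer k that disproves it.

k = 1: 1 + 40 = 41, not a perfect square.
k = 4: 4 + 40 = 44, not a perfect square.
k = 9: 9 = 3² and 9 + 40 = 49 = 7².
So k = 9 is the smallest counterexample.

k = 9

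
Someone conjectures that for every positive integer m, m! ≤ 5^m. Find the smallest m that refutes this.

m = 12

The first 11 eligible values, up to m = 11, all satisfy the conclusion.
m = 12: m! = 479001600 and 5^m = 244140625, so 479001600 > 244140625.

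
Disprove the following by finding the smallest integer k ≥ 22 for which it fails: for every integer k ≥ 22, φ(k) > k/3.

k = 24

For k = 22, 23 the conclusion holds.
k = 24: φ(24) = 8 and 24/3 = 8, so φ(24) ≤ 24/3.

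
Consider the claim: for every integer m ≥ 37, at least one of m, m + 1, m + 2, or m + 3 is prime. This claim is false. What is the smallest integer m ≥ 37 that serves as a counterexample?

For m = 37, 38, 39, 40, …, 45, 46, 47 the conclusion holds.
m = 48: 48 = 2 × 24; 49 = 7 × 7; 50 = 2 × 25; 51 = 3 × 17 — all composite.

m = 48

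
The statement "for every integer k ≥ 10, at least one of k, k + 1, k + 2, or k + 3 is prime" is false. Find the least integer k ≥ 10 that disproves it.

A counterexample is any integer k ≥ 10 such that k, k + 1, k + 2, k + 3 are all composite; we check each in order.
For k = 10, 11, 12, 13, …, 21, 22, 23 the conclusion holds.
k = 24: 24 = 2 × 12; 25 = 5 × 5; 26 = 2 × 13; 27 = 3 × 9 — all composite.
Hence k = 24 is a counterexample.

k = 24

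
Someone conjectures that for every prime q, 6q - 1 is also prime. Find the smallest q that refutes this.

A counterexample is any prime q such that 6q - 1 is not prime; we check each in order.
For q = 2, 3, 5, 7 the conclusion holds.
q = 11: 6q - 1 = 65 = 5 × 13, not prime.

q = 11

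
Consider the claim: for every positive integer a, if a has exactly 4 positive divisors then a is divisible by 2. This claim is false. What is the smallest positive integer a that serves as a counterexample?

a = 15

Check each positive integer a in order until a has exactly 4 positive divisors but a is not divisible by 2.
a = 6: τ(6) = 4; 6 mod 2 = 0.
a = 8: τ(8) = 4; 8 mod 2 = 0.
a = 10: τ(10) = 4; 10 mod 2 = 0.
a = 14: τ(14) = 4; 14 mod 2 = 0.
a = 15: τ(15) = 4; 15 mod 2 = 1.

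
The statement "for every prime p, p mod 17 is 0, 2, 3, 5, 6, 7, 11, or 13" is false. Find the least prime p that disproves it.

p = 29

We need the least prime p for which the claim fails.
For p = 2, 3, 5, 7, 11, 13, 17, 19, 23 the conclusion holds.
p = 29: 29 mod 17 = 12 — not in {0, 2, 3, 5, 6, 7, 11, 13}.
So p = 29 is the smallest counterexample.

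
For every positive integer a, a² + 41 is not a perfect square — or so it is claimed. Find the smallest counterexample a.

A counterexample is any positive integer a such that a² + 41 is a perfect square; we check each in order.
For a = 1, 2, 3, 4, …, 17, 18, 19 the conclusion holds.
a = 20: 20² + 41 = 441 = 21², a perfect square.

a = 20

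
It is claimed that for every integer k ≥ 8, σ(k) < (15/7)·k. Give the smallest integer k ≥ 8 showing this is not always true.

Check each integer k ≥ 8 in order until the claim fails.
k = 8: σ(8) = 15; 15 < 120/7.
k = 9: σ(9) = 13; 13 < 135/7.
k = 10: σ(10) = 18; 18 < 150/7.
k = 11: σ(11) = 12; 12 < 165/7.
k = 12: σ(12) = 28; 28 ≥ 180/7.

k = 12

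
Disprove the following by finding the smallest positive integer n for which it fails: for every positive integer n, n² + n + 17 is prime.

We need the least positive integer n for which n² + n + 17 is not prime.
The first 15 eligible values, up to n = 15, all satisfy the conclusion.
n = 16: n² + n + 17 = 289 = 17 × 17, composite.
Thus n = 16 disproves the claim, and no smaller n works.

n = 16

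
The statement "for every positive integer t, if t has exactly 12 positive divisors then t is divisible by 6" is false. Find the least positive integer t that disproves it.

t = 60: τ(60) = 12; 60 mod 6 = 0.
t = 72: τ(72) = 12; 72 mod 6 = 0.
t = 84: τ(84) = 12; 84 mod 6 = 0.
t = 90: τ(90) = 12; 90 mod 6 = 0.
t = 96: τ(96) = 12; 96 mod 6 = 0.
t = 108: τ(108) = 12; 108 mod 6 = 0.
t = 126: τ(126) = 12; 126 mod 6 = 0.
t = 132: τ(132) = 12; 132 mod 6 = 0.
t = 140: τ(140) = 12; 140 mod 6 = 2.

t = 140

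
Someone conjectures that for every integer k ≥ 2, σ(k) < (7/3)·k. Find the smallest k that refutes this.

Check each integer k ≥ 2 in order until the claim fails.
For k = 2, 3, 4, 5, 6, 7, 8, 9, 10, 11 the conclusion holds.
k = 12: σ(12) = 28; 28 ≥ 28.
So k = 12 is the smallest counterexample.

k = 12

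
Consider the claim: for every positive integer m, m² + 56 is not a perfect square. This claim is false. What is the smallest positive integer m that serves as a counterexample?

m = 5

A counterexample is any positive integer m such that m² + 56 is a perfect square; we check each in order.
For m = 1, 2, 3, 4 the conclusion holds.
m = 5: 5² + 56 = 81 = 9², a perfect square.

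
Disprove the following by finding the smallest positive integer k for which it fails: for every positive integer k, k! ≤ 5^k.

We need the least positive integer k for which k! > 5^k.
For k = 1, 2, 3, 4, …, 9, 10, 11 the conclusion holds.
k = 12: k! = 479001600 and 5^k = 244140625, so 479001600 > 244140625.
So k = 12 is the smallest counterexample.

k = 12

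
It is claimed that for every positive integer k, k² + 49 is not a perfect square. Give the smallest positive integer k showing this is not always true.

A counterexample is any positive integer k such that k² + 49 is a perfect square; we check each in order.
For k = 1, 2, 3, 4, …, 21, 22, 23 the conclusion holds.
k = 24: 24² + 49 = 625 = 25², a perfect square.
So k = 24 is the smallest counterexample.

k = 24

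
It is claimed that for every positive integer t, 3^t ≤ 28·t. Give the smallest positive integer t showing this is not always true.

A counterexample is any positive integer t such that 3^t > 28·t; we check each in order.
For t = 1, 2, 3, 4 the conclusion holds.
t = 5: 3^t = 243 and 28·t = 140, so 243 > 140.

t = 5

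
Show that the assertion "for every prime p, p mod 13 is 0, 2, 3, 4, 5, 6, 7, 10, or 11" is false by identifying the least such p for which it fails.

p = 47

The first 14 eligible values, up to p = 43, all satisfy the conclusion.
p = 47: 47 mod 13 = 8 — not in {0, 2, 3, 4, 5, 6, 7, 10, 11}.
So p = 47 is the smallest counterexample.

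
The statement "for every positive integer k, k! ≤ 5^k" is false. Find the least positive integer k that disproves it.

k = 12

Check each positive integer k in order until k! > 5^k.
The first 11 eligible values, up to k = 11, all satisfy the conclusion.
k = 12: k! = 479001600 and 5^k = 244140625, so 479001600 > 244140625.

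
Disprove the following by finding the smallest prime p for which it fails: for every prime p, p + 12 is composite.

A counterexample is any prime p such that p + 12 is prime; we check each in order.
For p = 2, 3 the conclusion holds.
p = 5: p + 12 = 17, prime — not composite.

p = 5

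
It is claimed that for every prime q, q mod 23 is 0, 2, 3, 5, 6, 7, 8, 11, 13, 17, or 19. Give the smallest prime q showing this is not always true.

Check each prime q in order until the claim fails.
The first 11 eligible values, up to q = 31, all satisfy the conclusion.
q = 37: 37 mod 23 = 14 — not in {0, 2, 3, 5, 6, 7, 8, 11, 13, 17, 19}.
Thus q = 37 disproves the claim, and no smaller q works.

q = 37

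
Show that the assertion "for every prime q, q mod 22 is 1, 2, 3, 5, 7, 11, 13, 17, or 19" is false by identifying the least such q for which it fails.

q = 31

The first 10 eligible values, up to q = 29, all satisfy the conclusion.
q = 31: 31 mod 22 = 9 — not in {1, 2, 3, 5, 7, 11, 13, 17, 19}.
Thus q = 31 disproves the claim, and no smaller q works.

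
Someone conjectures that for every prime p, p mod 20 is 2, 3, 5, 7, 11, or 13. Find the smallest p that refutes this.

p = 17

p = 2: 2 mod 20 = 2.
p = 3: 3 mod 20 = 3.
p = 5: 5 mod 20 = 5.
p = 7: 7 mod 20 = 7.
p = 11: 11 mod 20 = 11.
p = 13: 13 mod 20 = 13.
p = 17: 17 mod 20 = 17 — not in {2, 3, 5, 7, 11, 13}.
Hence p = 17 is a counterexample.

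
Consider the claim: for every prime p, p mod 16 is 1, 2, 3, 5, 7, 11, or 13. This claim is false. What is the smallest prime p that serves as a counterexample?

For p = 2, 3, 5, 7, 11, 13, 17, 19, 23, 29 the conclusion holds.
p = 31: 31 mod 16 = 15 — not in {1, 2, 3, 5, 7, 11, 13}.
Thus p = 31 disproves the claim, and no smaller p works.

p = 31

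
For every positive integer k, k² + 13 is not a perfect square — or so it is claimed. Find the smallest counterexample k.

k = 6

A counterexample is any positive integer k such that k² + 13 is a perfect square; we check each in order.
For k = 1, 2, 3, 4, 5 the conclusion holds.
k = 6: 6² + 13 = 49 = 7², a perfect square.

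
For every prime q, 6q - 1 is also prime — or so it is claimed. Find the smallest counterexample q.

Check each prime q in order until 6q - 1 is not prime.
For q = 2, 3, 5, 7 the conclusion holds.
q = 11: 6q - 1 = 65 = 5 × 13, not prime.
Hence q = 11 is a counterexample.

q = 11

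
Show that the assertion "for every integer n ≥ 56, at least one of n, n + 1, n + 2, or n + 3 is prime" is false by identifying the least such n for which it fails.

n = 62

We need the least integer n ≥ 56 for which n, n + 1, n + 2, n + 3 are all composite.
n = 56: 59 is prime.
n = 57: 59 is prime.
n = 58: 59 is prime.
n = 59: 59 is prime.
n = 60: 61 is prime.
n = 61: 61 is prime.
n = 62: 62 = 2 × 31; 63 = 3 × 21; 64 = 2 × 32; 65 = 5 × 13 — all composite.
Hence n = 62 is a counterexample.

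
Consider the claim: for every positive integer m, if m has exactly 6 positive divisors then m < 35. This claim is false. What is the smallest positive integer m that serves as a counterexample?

A counterexample is any positive integer m such that m has exactly 6 positive divisors but the claim fails; we check each in order.
For m = 12, 18, 20, 28, 32 the conclusion holds.
m = 44: τ(44) = 6; 44 ≥ 35.
Hence m = 44 is a counterexample.

m = 44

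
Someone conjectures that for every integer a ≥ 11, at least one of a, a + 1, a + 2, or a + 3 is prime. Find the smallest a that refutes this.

a = 24

We need the least integer a ≥ 11 for which a, a + 1, a + 2, a + 3 are all composite.
For a = 11, 12, 13, 14, …, 21, 22, 23 the conclusion holds.
a = 24: 24 = 2 × 12; 25 = 5 × 5; 26 = 2 × 13; 27 = 3 × 9 — all composite.
Hence a = 24 is a counterexample.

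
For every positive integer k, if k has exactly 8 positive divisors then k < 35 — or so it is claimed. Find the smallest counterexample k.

k = 40

Check each positive integer k in order until k has exactly 8 positive divisors but the claim fails.
For k = 24, 30 the conclusion holds.
k = 40: τ(40) = 8; 40 ≥ 35.
Hence k = 40 is a counterexample.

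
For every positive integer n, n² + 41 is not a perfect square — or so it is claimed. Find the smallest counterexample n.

n = 20

For n = 1, 2, 3, 4, …, 17, 18, 19 the conclusion holds.
n = 20: 20² + 41 = 441 = 21², a perfect square.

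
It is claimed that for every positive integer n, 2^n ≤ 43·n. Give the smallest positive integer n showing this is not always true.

A counterexample is any positive integer n such that 2^n > 43·n; we check each in order.
For n = 1, 2, 3, 4, 5, 6, 7, 8 the conclusion holds.
n = 9: 2^n = 512 and 43·n = 387, so 512 > 387.
So n = 9 is the smallest counterexample.

n = 9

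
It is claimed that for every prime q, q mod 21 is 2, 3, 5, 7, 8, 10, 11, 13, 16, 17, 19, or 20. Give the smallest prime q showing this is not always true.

q = 43

Check each prime q in order until the claim fails.
For q = 2, 3, 5, 7, …, 31, 37, 41 the conclusion holds.
q = 43: 43 mod 21 = 1 — not in {2, 3, 5, 7, 8, 10, 11, 13, 16, 17, 19, 20}.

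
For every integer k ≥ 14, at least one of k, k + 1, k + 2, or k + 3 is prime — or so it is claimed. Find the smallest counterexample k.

Check each integer k ≥ 14 in order until k, k + 1, k + 2, k + 3 are all composite.
The first 10 eligible values, up to k = 23, all satisfy the conclusion.
k = 24: 24 = 2 × 12; 25 = 5 × 5; 26 = 2 × 13; 27 = 3 × 9 — all composite.
Thus k = 24 disproves the claim, and no smaller k works.

k = 24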